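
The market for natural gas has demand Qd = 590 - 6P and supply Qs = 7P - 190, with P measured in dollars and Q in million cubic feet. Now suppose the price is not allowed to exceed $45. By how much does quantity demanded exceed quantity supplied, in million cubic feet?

195

Equilibrium: 590 - 6P = 7P - 190, so 780 = 13P and P* = 60, Q* = 230.
Because the ceiling (45) lies below the market-clearing price, it is binding.
At P = 45: Qd = 590 - 6·45 = 320 and Qs = 7·45 - 190 = 125.
Shortage = Qd - Qs = 320 - 125 = 195.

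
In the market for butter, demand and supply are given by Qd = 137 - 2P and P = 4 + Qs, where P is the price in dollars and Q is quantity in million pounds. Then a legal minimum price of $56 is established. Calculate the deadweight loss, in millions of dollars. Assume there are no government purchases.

243

Rearranging supply gives Qs = P - 4. Without the control the market clears where 137 - 2P = P - 4, i.e. P* = 47 and Q* = 43.
Since 56 > 47, the floor is binding.
At P = 56: Qd = 137 - 2·56 = 25 and Qs = 56 - 4 = 52.
Quantity traded falls to 25. At Q = 25 the demand price is (137 - 25)/2 = 56 and the supply price is 4 + 25 = 29.
Deadweight loss = ½ · (56 - 29) · (43 - 25) = ½ · 27 · 18 = 243.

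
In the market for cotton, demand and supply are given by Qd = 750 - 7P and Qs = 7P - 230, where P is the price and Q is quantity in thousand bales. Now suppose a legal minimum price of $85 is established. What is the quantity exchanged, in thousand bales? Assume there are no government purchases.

Without the control the market clears where 750 - 7P = 7P - 230, i.e. P* = 70 and Q* = 260.
Since 85 > 70, the floor is binding.
At P = 85: Qd = 750 - 7·85 = 155 and Qs = 7·85 - 230 = 365.
The quantity actually transacted is the short side, demand: 155.

155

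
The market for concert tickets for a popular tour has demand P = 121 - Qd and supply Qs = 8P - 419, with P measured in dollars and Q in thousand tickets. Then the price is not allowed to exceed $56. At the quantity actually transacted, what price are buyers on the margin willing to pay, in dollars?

Rearranging demand gives Qd = 121 - P. Without the control the market clears where 121 - P = 8P - 419, i.e. P* = 60 and Q* = 61.
Because the ceiling (56) lies below the market-clearing price, it is binding.
At P = 56: Qd = 121 - 56 = 65 and Qs = 8·56 - 419 = 29.
Only 29 units reach the market. On the demand curve, the marginal buyer's willingness to pay at Q = 29 is (121 - 29) = 92.

92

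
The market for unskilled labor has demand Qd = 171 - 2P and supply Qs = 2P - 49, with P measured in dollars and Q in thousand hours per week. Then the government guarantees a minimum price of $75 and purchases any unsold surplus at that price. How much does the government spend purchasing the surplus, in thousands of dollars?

Equilibrium: 171 - 2P = 2P - 49, so 220 = 4P and P* = 55, Q* = 61.
Because the floor (75) lies above the market-clearing price, it is binding.
At P = 75: Qd = 171 - 2·75 = 21 and Qs = 2·75 - 49 = 101.
Surplus = Qs - Qd = 80.
Government expenditure = surplus × support price = 80 × 75 = 6000.

6000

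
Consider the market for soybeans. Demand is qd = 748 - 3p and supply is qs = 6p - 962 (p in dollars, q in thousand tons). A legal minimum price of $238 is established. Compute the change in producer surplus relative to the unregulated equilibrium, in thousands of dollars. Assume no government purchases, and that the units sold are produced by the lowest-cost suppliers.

Without the control the market clears where 748 - 3p = 6p - 962, i.e. p* = 190 and q* = 178.
Since 238 > 190, the floor is binding.
At p = 238: qd = 748 - 3·238 = 34 and qs = 6·238 - 962 = 466.
Producer surplus without the control is ½ · (190 - 481/3) · 178 = 7921/3.
With the floor, 34 units are sold at 238. The supply price at q = 34 is 166, so PS = ½ · [(238 - 481/3) + (238 - 166)] · 34 = 7633/3.
Change in producer surplus = 7633/3 - 7921/3 = -96.

-96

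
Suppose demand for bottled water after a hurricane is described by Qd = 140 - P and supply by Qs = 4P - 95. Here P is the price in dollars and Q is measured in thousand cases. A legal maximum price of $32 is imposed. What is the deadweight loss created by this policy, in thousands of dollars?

Setting quantity demanded equal to quantity supplied, 140 - P = 4P - 95, gives P* = 47 and Q* = 93.
Since 32 < 47, the ceiling is binding.
At P = 32: Qd = 140 - 32 = 108 and Qs = 4·32 - 95 = 33.
Quantity traded falls to 33. At Q = 33 the demand price is 140 - 33 = 107 and the supply price is (95 + 33)/4 = 32.
Deadweight loss = ½ · (107 - 32) · (93 - 33) = ½ · 75 · 60 = 2250.

2250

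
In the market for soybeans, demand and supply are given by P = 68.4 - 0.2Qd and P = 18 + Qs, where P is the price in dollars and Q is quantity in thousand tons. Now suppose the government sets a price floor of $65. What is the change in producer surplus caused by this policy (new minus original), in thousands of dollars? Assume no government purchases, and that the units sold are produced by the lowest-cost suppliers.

-227.5

Rearranging demand gives Qd = 342 - 5P; rearranging supply gives Qs = P - 18. Setting quantity demanded equal to quantity supplied, 342 - 5P = P - 18, gives P* = 60 and Q* = 42.
Because the floor (65) lies above the market-clearing price, it is binding.
At P = 65: Qd = 342 - 5·65 = 17 and Qs = 65 - 18 = 47.
Producer surplus without the control is ½ · (60 - 18) · 42 = 882.
With the floor, 17 units are sold at 65. The supply price at Q = 17 is 35, so PS = ½ · [(65 - 18) + (65 - 35)] · 17 = 654.5.
Change in producer surplus = 654.5 - 882 = -227.5.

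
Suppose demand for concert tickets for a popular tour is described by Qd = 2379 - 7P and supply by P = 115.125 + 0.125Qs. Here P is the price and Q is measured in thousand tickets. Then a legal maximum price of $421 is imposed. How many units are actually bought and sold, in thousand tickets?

Rearranging supply gives Qs = 8P - 921. Setting quantity demanded equal to quantity supplied, 2379 - 7P = 8P - 921, gives P* = 220 and Q* = 839.
Since 421 is above P* = 220, the ceiling does not bind and the free-market outcome prevails.

839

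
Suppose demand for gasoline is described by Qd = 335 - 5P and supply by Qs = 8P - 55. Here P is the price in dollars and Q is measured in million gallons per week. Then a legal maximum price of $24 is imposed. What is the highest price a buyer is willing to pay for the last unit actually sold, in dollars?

39.6

Without the control the market clears where 335 - 5P = 8P - 55, i.e. P* = 30 and Q* = 185.
The ceiling of 24 is below the equilibrium price 30, so it binds.
At P = 24: Qd = 335 - 5·24 = 215 and Qs = 8·24 - 55 = 137.
Only 137 units reach the market. On the demand curve, the marginal buyer's willingness to pay at Q = 137 is (335 - 137)/5 = 39.6.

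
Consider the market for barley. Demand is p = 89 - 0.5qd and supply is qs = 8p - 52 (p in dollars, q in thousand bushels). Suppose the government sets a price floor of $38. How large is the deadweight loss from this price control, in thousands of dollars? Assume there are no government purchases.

281.25

Rearranging demand gives qd = 178 - 2p. In a free market, 178 - 2p = 8p - 52 gives the equilibrium p* = 23, q* = 132.
Because the floor (38) lies above the market-clearing price, it is binding.
At p = 38: qd = 178 - 2·38 = 102 and qs = 8·38 - 52 = 252.
Quantity traded falls to 102. At q = 102 the demand price is (178 - 102)/2 = 38 and the supply price is (52 + 102)/8 = 19.25.
Deadweight loss = ½ · (38 - 19.25) · (132 - 102) = ½ · 18.75 · 30 = 281.25.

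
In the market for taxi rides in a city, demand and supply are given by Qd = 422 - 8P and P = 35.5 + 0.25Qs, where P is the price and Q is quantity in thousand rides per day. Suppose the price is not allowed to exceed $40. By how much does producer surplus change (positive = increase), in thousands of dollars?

Rearranging supply gives Qs = 4P - 142. Without the control the market clears where 422 - 8P = 4P - 142, i.e. P* = 47 and Q* = 46.
Because the ceiling (40) lies below the market-clearing price, it is binding.
At P = 40: Qd = 422 - 8·40 = 102 and Qs = 4·40 - 142 = 18.
Producer surplus without the control is ½ · (47 - 35.5) · 46 = 264.5.
With the ceiling, producers sell 18 units at 40, so PS = ½ · (40 - 35.5) · 18 = 40.5.
Change in producer surplus = 40.5 - 264.5 = -224.

-224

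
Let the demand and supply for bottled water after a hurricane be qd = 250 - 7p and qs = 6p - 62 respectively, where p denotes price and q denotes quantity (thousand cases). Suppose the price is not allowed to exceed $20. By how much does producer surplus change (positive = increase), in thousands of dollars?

Setting quantity demanded equal to quantity supplied, 250 - 7p = 6p - 62, gives p* = 24 and q* = 82.
The ceiling of 20 is below the equilibrium price 24, so it binds.
At p = 20: qd = 250 - 7·20 = 110 and qs = 6·20 - 62 = 58.
Producer surplus without the control is ½ · (24 - 31/3) · 82 = 1681/3.
With the ceiling, producers sell 58 units at 20, so PS = ½ · (20 - 31/3) · 58 = 841/3.
Change in producer surplus = 841/3 - 1681/3 = -280.

-280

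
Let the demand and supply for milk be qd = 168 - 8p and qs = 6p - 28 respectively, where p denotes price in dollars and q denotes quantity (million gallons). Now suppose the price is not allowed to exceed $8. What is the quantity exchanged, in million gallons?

Setting quantity demanded equal to quantity supplied, 168 - 8p = 6p - 28, gives p* = 14 and q* = 56.
The ceiling of 8 is below the equilibrium price 14, so it binds.
At p = 8: qd = 168 - 8·8 = 104 and qs = 6·8 - 28 = 20.
The quantity actually transacted is the short side, supply: 20.

20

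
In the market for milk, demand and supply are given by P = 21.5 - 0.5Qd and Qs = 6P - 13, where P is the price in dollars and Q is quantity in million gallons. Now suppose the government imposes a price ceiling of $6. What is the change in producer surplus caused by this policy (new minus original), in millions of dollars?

-26

Rearranging demand gives Qd = 43 - 2P. In a free market, 43 - 2P = 6P - 13 gives the equilibrium P* = 7, Q* = 29.
Because the ceiling (6) lies below the market-clearing price, it is binding.
At P = 6: Qd = 43 - 2·6 = 31 and Qs = 6·6 - 13 = 23.
Producer surplus without the control is ½ · (7 - 13/6) · 29 = 841/12.
With the ceiling, producers sell 23 units at 6, so PS = ½ · (6 - 13/6) · 23 = 529/12.
Change in producer surplus = 529/12 - 841/12 = -26.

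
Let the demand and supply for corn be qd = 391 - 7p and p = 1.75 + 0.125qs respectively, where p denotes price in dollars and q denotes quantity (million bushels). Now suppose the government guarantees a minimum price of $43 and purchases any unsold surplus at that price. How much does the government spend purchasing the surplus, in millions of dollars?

Rearranging supply gives qs = 8p - 14. Without the control the market clears where 391 - 7p = 8p - 14, i.e. p* = 27 and q* = 202.
The floor of 43 is above the equilibrium price 27, so it binds.
At p = 43: qd = 391 - 7·43 = 90 and qs = 8·43 - 14 = 330.
Surplus = qs - qd = 240.
Government expenditure = surplus × support price = 240 × 43 = 10320.

10320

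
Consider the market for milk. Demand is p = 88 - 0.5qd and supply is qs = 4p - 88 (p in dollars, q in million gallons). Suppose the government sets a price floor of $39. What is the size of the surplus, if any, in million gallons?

0

Rearranging demand gives qd = 176 - 2p. Without the control the market clears where 176 - 2p = 4p - 88, i.e. p* = 44 and q* = 88.
The floor of 39 is below the equilibrium price 44, so it is not binding; the market clears at p* = 44, q* = 88.
Since the control does not bind, there is no surplus.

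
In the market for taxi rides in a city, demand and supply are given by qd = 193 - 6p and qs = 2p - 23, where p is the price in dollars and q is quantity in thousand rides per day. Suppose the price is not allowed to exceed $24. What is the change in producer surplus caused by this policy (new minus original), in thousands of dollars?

-84

Setting quantity demanded equal to quantity supplied, 193 - 6p = 2p - 23, gives p* = 27 and q* = 31.
Since 24 < 27, the ceiling is binding.
At p = 24: qd = 193 - 6·24 = 49 and qs = 2·24 - 23 = 25.
Producer surplus without the control is ½ · (27 - 11.5) · 31 = 240.25.
With the ceiling, producers sell 25 units at 24, so PS = ½ · (24 - 11.5) · 25 = 156.25.
Change in producer surplus = 156.25 - 240.25 = -84.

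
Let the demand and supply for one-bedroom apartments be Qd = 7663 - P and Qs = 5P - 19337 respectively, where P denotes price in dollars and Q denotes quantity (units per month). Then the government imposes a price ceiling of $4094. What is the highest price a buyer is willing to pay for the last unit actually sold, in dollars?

In a free market, 7663 - P = 5P - 19337 gives the equilibrium P* = 4500, Q* = 3163.
The ceiling of 4094 is below the equilibrium price 4500, so it binds.
At P = 4094: Qd = 7663 - 4094 = 3569 and Qs = 5·4094 - 19337 = 1133.
Only 1133 units reach the market. On the demand curve, the marginal buyer's willingness to pay at Q = 1133 is (7663 - 1133) = 6530.

6530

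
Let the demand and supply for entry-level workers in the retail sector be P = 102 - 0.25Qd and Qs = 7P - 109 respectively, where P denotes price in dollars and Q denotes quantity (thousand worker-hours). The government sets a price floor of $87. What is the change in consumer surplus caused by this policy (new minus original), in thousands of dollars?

-5600

Rearranging demand gives Qd = 408 - 4P. Equilibrium: 408 - 4P = 7P - 109, so 517 = 11P and P* = 47, Q* = 220.
Since 87 > 47, the floor is binding.
At P = 87: Qd = 408 - 4·87 = 60 and Qs = 7·87 - 109 = 500.
Consumer surplus without the control is ½ · (102 - 47) · 220 = 6050.
With the floor, consumers buy 60 units at 87, so CS = ½ · (102 - 87) · 60 = 450.
Change in consumer surplus = 450 - 6050 = -5600.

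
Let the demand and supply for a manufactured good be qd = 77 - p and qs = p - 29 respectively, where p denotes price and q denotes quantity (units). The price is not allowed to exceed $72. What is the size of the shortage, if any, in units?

0

In a free market, 77 - p = p - 29 gives the equilibrium p* = 53, q* = 24.
Since 72 is above p* = 53, the ceiling does not bind and the free-market outcome prevails.
Since the control does not bind, there is no shortage.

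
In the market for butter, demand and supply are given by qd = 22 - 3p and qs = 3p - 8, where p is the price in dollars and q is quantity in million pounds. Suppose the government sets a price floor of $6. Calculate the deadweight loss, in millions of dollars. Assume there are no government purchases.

3

Without the control the market clears where 22 - 3p = 3p - 8, i.e. p* = 5 and q* = 7.
Because the floor (6) lies above the market-clearing price, it is binding.
At p = 6: qd = 22 - 3·6 = 4 and qs = 3·6 - 8 = 10.
Quantity traded falls to 4. At q = 4 the demand price is (22 - 4)/3 = 6 and the supply price is (8 + 4)/3 = 4.
Deadweight loss = ½ · (6 - 4) · (7 - 4) = ½ · 2 · 3 = 3.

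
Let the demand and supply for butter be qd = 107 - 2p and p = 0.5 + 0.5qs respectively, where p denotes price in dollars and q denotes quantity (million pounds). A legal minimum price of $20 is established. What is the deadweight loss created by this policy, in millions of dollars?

Rearranging supply gives qs = 2p - 1. Setting quantity demanded equal to quantity supplied, 107 - 2p = 2p - 1, gives p* = 27 and q* = 53.
The floor of 20 is below the equilibrium price 27, so it is not binding; the market clears at p* = 27, q* = 53.
Since the control does not bind, no trades are prevented and deadweight loss is zero.

0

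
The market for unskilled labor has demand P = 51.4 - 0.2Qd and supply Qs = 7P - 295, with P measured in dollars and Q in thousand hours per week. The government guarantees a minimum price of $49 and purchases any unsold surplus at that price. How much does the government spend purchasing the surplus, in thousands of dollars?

Rearranging demand gives Qd = 257 - 5P. Equilibrium: 257 - 5P = 7P - 295, so 552 = 12P and P* = 46, Q* = 27.
The floor of 49 is above the equilibrium price 46, so it binds.
At P = 49: Qd = 257 - 5·49 = 12 and Qs = 7·49 - 295 = 48.
Surplus = Qs - Qd = 36.
Government expenditure = surplus × support price = 36 × 49 = 1764.

1764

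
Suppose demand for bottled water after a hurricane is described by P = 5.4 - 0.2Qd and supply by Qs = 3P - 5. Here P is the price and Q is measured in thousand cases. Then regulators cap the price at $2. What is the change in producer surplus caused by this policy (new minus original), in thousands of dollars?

-8

Rearranging demand gives Qd = 27 - 5P. Setting quantity demanded equal to quantity supplied, 27 - 5P = 3P - 5, gives P* = 4 and Q* = 7.
Since 2 < 4, the ceiling is binding.
At P = 2: Qd = 27 - 5·2 = 17 and Qs = 3·2 - 5 = 1.
Producer surplus without the control is ½ · (4 - 5/3) · 7 = 49/6.
With the ceiling, producers sell 1 units at 2, so PS = ½ · (2 - 5/3) · 1 = 1/6.
Change in producer surplus = 1/6 - 49/6 = -8.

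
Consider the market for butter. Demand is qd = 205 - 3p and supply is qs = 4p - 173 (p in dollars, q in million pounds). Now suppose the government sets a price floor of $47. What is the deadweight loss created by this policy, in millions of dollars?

0

In a free market, 205 - 3p = 4p - 173 gives the equilibrium p* = 54, q* = 43.
The floor of 47 is below the equilibrium price 54, so it is not binding; the market clears at p* = 54, q* = 43.
Since the control does not bind, no trades are prevented and deadweight loss is zero.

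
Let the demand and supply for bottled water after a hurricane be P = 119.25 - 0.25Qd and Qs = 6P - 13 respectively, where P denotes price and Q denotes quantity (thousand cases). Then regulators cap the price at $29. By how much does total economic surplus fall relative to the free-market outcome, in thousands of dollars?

Rearranging demand gives Qd = 477 - 4P. Equilibrium: 477 - 4P = 6P - 13, so 490 = 10P and P* = 49, Q* = 281.
The ceiling of 29 is below the equilibrium price 49, so it binds.
At P = 29: Qd = 477 - 4·29 = 361 and Qs = 6·29 - 13 = 161.
Quantity traded falls to 161. At Q = 161 the demand price is (477 - 161)/4 = 79 and the supply price is (13 + 161)/6 = 29.
Deadweight loss = ½ · (79 - 29) · (281 - 161) = ½ · 50 · 120 = 3000.

3000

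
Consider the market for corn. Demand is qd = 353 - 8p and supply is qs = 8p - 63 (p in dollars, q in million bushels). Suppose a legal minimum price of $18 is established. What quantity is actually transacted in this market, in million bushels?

Setting quantity demanded equal to quantity supplied, 353 - 8p = 8p - 63, gives p* = 26 and q* = 145.
Since 18 is below p* = 26, the floor does not bind and the free-market outcome prevails.

145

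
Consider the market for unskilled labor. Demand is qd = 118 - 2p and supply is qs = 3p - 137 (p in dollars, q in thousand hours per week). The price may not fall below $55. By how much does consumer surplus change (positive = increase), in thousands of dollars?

-48

Equilibrium: 118 - 2p = 3p - 137, so 255 = 5p and p* = 51, q* = 16.
Since 55 > 51, the floor is binding.
At p = 55: qd = 118 - 2·55 = 8 and qs = 3·55 - 137 = 28.
Consumer surplus without the control is ½ · (59 - 51) · 16 = 64.
With the floor, consumers buy 8 units at 55, so CS = ½ · (59 - 55) · 8 = 16.
Change in consumer surplus = 16 - 64 = -48.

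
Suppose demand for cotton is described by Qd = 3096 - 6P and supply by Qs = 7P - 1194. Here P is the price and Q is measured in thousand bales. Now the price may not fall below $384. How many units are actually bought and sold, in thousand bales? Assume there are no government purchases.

792

Equilibrium: 3096 - 6P = 7P - 1194, so 4290 = 13P and P* = 330, Q* = 1116.
Because the floor (384) lies above the market-clearing price, it is binding.
At P = 384: Qd = 3096 - 6·384 = 792 and Qs = 7·384 - 1194 = 1494.
The quantity actually transacted is the short side, demand: 792.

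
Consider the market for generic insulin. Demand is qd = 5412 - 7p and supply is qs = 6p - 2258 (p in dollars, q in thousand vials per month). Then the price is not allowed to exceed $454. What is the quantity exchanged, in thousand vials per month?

466

Setting quantity demanded equal to quantity supplied, 5412 - 7p = 6p - 2258, gives p* = 590 and q* = 1282.
Because the ceiling (454) lies below the market-clearing price, it is binding.
At p = 454: qd = 5412 - 7·454 = 2234 and qs = 6·454 - 2258 = 466.
The quantity actually transacted is the short side, supply: 466.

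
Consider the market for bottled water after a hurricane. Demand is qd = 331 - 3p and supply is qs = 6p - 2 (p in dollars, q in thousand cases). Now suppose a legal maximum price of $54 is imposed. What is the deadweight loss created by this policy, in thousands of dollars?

0

In a free market, 331 - 3p = 6p - 2 gives the equilibrium p* = 37, q* = 220.
The ceiling of 54 is above the equilibrium price 37, so it is not binding; the market clears at p* = 37, q* = 220.
Since the control does not bind, no trades are prevented and deadweight loss is zero.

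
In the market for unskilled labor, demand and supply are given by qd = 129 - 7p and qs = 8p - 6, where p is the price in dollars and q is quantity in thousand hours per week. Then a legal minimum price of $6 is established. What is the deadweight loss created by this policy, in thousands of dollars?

0

Without the control the market clears where 129 - 7p = 8p - 6, i.e. p* = 9 and q* = 66.
Since 6 is below p* = 9, the floor does not bind and the free-market outcome prevails.
Since the control does not bind, no trades are prevented and deadweight loss is zero.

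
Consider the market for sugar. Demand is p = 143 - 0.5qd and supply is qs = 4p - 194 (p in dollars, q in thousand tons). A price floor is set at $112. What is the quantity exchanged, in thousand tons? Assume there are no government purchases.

Rearranging demand gives qd = 286 - 2p. Equilibrium: 286 - 2p = 4p - 194, so 480 = 6p and p* = 80, q* = 126.
The floor of 112 is above the equilibrium price 80, so it binds.
At p = 112: qd = 286 - 2·112 = 62 and qs = 4·112 - 194 = 254.
The quantity actually transacted is the short side, demand: 62.

62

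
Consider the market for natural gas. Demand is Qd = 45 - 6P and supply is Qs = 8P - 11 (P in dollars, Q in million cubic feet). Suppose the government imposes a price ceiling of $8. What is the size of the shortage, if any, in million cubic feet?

In a free market, 45 - 6P = 8P - 11 gives the equilibrium P* = 4, Q* = 21.
The ceiling of 8 is above the equilibrium price 4, so it is not binding; the market clears at P* = 4, Q* = 21.
Since the control does not bind, there is no shortage.

0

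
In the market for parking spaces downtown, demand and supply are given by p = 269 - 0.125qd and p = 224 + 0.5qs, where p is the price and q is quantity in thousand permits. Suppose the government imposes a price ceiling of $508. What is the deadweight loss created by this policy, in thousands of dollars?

0

Rearranging demand gives qd = 2152 - 8p; rearranging supply gives qs = 2p - 448. In a free market, 2152 - 8p = 2p - 448 gives the equilibrium p* = 260, q* = 72.
The ceiling of 508 is above the equilibrium price 260, so it is not binding; the market clears at p* = 260, q* = 72.
Since the control does not bind, no trades are prevented and deadweight loss is zero.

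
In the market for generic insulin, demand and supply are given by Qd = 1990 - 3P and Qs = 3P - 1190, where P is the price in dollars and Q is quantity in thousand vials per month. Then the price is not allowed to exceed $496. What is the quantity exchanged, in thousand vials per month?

Setting quantity demanded equal to quantity supplied, 1990 - 3P = 3P - 1190, gives P* = 530 and Q* = 400.
Since 496 < 530, the ceiling is binding.
At P = 496: Qd = 1990 - 3·496 = 502 and Qs = 3·496 - 1190 = 298.
The quantity actually transacted is the short side, supply: 298.

298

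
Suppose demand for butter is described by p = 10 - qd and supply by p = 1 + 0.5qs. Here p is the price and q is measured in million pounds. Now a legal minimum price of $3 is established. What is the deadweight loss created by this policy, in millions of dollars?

Rearranging demand gives qd = 10 - p; rearranging supply gives qs = 2p - 2. In a free market, 10 - p = 2p - 2 gives the equilibrium p* = 4, q* = 6.
The floor of 3 is below the equilibrium price 4, so it is not binding; the market clears at p* = 4, q* = 6.
Since the control does not bind, no trades are prevented and deadweight loss is zero.

0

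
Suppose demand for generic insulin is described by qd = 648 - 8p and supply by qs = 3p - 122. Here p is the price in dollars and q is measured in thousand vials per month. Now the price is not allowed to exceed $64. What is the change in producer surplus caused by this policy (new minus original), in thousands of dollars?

-474

Without the control the market clears where 648 - 8p = 3p - 122, i.e. p* = 70 and q* = 88.
Since 64 < 70, the ceiling is binding.
At p = 64: qd = 648 - 8·64 = 136 and qs = 3·64 - 122 = 70.
Producer surplus without the control is ½ · (70 - 122/3) · 88 = 3872/3.
With the ceiling, producers sell 70 units at 64, so PS = ½ · (64 - 122/3) · 70 = 2450/3.
Change in producer surplus = 2450/3 - 3872/3 = -474.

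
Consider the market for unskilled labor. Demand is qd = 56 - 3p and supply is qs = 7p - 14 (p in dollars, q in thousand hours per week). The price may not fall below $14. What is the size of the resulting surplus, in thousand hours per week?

70

Setting quantity demanded equal to quantity supplied, 56 - 3p = 7p - 14, gives p* = 7 and q* = 35.
Since 14 > 7, the floor is binding.
At p = 14: qd = 56 - 3·14 = 14 and qs = 7·14 - 14 = 84.
Surplus = qs - qd = 84 - 14 = 70.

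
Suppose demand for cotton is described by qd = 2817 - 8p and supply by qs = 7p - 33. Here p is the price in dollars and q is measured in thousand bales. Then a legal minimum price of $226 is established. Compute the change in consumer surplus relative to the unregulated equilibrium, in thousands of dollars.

Without the control the market clears where 2817 - 8p = 7p - 33, i.e. p* = 190 and q* = 1297.
Because the floor (226) lies above the market-clearing price, it is binding.
At p = 226: qd = 2817 - 8·226 = 1009 and qs = 7·226 - 33 = 1549.
Consumer surplus without the control is ½ · (352.125 - 190) · 1297 = 105138.0625.
With the floor, consumers buy 1009 units at 226, so CS = ½ · (352.125 - 226) · 1009 = 63630.0625.
Change in consumer surplus = 63630.0625 - 105138.0625 = -41508.

-41508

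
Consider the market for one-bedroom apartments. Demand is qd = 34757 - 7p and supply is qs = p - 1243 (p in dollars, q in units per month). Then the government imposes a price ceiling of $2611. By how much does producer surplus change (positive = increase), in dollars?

-4368312.5

Setting quantity demanded equal to quantity supplied, 34757 - 7p = p - 1243, gives p* = 4500 and q* = 3257.
Since 2611 < 4500, the ceiling is binding.
At p = 2611: qd = 34757 - 7·2611 = 16480 and qs = 2611 - 1243 = 1368.
Producer surplus without the control is ½ · (4500 - 1243) · 3257 = 5304024.5.
With the ceiling, producers sell 1368 units at 2611, so PS = ½ · (2611 - 1243) · 1368 = 935712.
Change in producer surplus = 935712 - 5304024.5 = -4368312.5.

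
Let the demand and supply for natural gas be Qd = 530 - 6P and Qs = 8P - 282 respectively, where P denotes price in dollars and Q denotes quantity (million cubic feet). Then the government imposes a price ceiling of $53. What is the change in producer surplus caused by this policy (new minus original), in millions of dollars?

Setting quantity demanded equal to quantity supplied, 530 - 6P = 8P - 282, gives P* = 58 and Q* = 182.
The ceiling of 53 is below the equilibrium price 58, so it binds.
At P = 53: Qd = 530 - 6·53 = 212 and Qs = 8·53 - 282 = 142.
Producer surplus without the control is ½ · (58 - 35.25) · 182 = 2070.25.
With the ceiling, producers sell 142 units at 53, so PS = ½ · (53 - 35.25) · 142 = 1260.25.
Change in producer surplus = 1260.25 - 2070.25 = -810.

-810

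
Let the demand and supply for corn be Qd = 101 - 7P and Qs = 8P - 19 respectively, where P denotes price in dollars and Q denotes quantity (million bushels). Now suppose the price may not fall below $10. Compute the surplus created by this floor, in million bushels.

30

Equilibrium: 101 - 7P = 8P - 19, so 120 = 15P and P* = 8, Q* = 45.
Since 10 > 8, the floor is binding.
At P = 10: Qd = 101 - 7·10 = 31 and Qs = 8·10 - 19 = 61.
Surplus = Qs - Qd = 61 - 31 = 30.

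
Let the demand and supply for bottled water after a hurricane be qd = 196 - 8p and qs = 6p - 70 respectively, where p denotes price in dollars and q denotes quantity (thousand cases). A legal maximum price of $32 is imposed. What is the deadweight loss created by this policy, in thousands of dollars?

0

Without the control the market clears where 196 - 8p = 6p - 70, i.e. p* = 19 and q* = 44.
Since 32 is above p* = 19, the ceiling does not bind and the free-market outcome prevails.
Since the control does not bind, no trades are prevented and deadweight loss is zero.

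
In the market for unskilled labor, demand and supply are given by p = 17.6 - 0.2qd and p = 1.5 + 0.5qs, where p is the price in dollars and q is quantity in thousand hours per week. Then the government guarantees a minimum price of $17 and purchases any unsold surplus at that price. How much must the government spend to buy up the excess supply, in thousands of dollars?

476

Rearranging demand gives qd = 88 - 5p; rearranging supply gives qs = 2p - 3. Equilibrium: 88 - 5p = 2p - 3, so 91 = 7p and p* = 13, q* = 23.
The floor of 17 is above the equilibrium price 13, so it binds.
At p = 17: qd = 88 - 5·17 = 3 and qs = 2·17 - 3 = 31.
Surplus = qs - qd = 28.
Government expenditure = surplus × support price = 28 × 17 = 476.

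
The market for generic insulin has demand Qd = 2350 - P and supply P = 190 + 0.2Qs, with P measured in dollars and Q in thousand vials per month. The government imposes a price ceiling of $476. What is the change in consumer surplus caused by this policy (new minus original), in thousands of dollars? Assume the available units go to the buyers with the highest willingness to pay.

37370

Rearranging supply gives Qs = 5P - 950. Equilibrium: 2350 - P = 5P - 950, so 3300 = 6P and P* = 550, Q* = 1800.
Because the ceiling (476) lies below the market-clearing price, it is binding.
At P = 476: Qd = 2350 - 476 = 1874 and Qs = 5·476 - 950 = 1430.
Consumer surplus without the control is ½ · (2350 - 550) · 1800 = 1620000.
With the ceiling, 1430 units are sold at 476 (assume they go to the highest-value buyers). The demand price at Q = 1430 is 920, so CS = ½ · [(2350 - 476) + (920 - 476)] · 1430 = 1657370.
Change in consumer surplus = 1657370 - 1620000 = 37370.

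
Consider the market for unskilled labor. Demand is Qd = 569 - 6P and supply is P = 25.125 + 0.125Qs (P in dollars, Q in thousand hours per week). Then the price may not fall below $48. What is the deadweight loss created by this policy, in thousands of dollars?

Rearranging supply gives Qs = 8P - 201. Equilibrium: 569 - 6P = 8P - 201, so 770 = 14P and P* = 55, Q* = 239.
Since 48 is below P* = 55, the floor does not bind and the free-market outcome prevails.
Since the control does not bind, no trades are prevented and deadweight loss is zero.

0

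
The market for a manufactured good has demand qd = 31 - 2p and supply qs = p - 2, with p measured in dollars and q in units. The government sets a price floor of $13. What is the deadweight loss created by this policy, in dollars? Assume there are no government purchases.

In a free market, 31 - 2p = p - 2 gives the equilibrium p* = 11, q* = 9.
The floor of 13 is above the equilibrium price 11, so it binds.
At p = 13: qd = 31 - 2·13 = 5 and qs = 13 - 2 = 11.
Quantity traded falls to 5. At q = 5 the demand price is (31 - 5)/2 = 13 and the supply price is 2 + 5 = 7.
Deadweight loss = ½ · (13 - 7) · (9 - 5) = ½ · 6 · 4 = 12.

12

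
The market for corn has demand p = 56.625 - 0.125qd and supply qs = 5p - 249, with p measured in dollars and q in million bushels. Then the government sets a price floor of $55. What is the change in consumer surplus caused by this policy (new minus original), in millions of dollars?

-17

Rearranging demand gives qd = 453 - 8p. Without the control the market clears where 453 - 8p = 5p - 249, i.e. p* = 54 and q* = 21.
Because the floor (55) lies above the market-clearing price, it is binding.
At p = 55: qd = 453 - 8·55 = 13 and qs = 5·55 - 249 = 26.
Consumer surplus without the control is ½ · (56.625 - 54) · 21 = 27.5625.
With the floor, consumers buy 13 units at 55, so CS = ½ · (56.625 - 55) · 13 = 10.5625.
Change in consumer surplus = 10.5625 - 27.5625 = -17.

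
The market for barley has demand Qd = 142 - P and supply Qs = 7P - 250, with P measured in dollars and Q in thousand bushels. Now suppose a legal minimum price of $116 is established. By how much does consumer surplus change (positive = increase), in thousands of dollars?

In a free market, 142 - P = 7P - 250 gives the equilibrium P* = 49, Q* = 93.
Since 116 > 49, the floor is binding.
At P = 116: Qd = 142 - 116 = 26 and Qs = 7·116 - 250 = 562.
Consumer surplus without the control is ½ · (142 - 49) · 93 = 4324.5.
With the floor, consumers buy 26 units at 116, so CS = ½ · (142 - 116) · 26 = 338.
Change in consumer surplus = 338 - 4324.5 = -3986.5.

-3986.5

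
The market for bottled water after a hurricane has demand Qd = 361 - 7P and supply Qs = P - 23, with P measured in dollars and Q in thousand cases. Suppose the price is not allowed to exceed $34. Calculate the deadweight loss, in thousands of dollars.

112

Setting quantity demanded equal to quantity supplied, 361 - 7P = P - 23, gives P* = 48 and Q* = 25.
Because the ceiling (34) lies below the market-clearing price, it is binding.
At P = 34: Qd = 361 - 7·34 = 123 and Qs = 34 - 23 = 11.
Quantity traded falls to 11. At Q = 11 the demand price is (361 - 11)/7 = 50 and the supply price is 23 + 11 = 34.
Deadweight loss = ½ · (50 - 34) · (25 - 11) = ½ · 16 · 14 = 112.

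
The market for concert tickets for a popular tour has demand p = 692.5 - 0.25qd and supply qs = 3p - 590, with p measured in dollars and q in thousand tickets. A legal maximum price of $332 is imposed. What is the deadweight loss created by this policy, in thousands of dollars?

Rearranging demand gives qd = 2770 - 4p. Without the control the market clears where 2770 - 4p = 3p - 590, i.e. p* = 480 and q* = 850.
Because the ceiling (332) lies below the market-clearing price, it is binding.
At p = 332: qd = 2770 - 4·332 = 1442 and qs = 3·332 - 590 = 406.
Quantity traded falls to 406. At q = 406 the demand price is (2770 - 406)/4 = 591 and the supply price is (590 + 406)/3 = 332.
Deadweight loss = ½ · (591 - 332) · (850 - 406) = ½ · 259 · 444 = 57498.

57498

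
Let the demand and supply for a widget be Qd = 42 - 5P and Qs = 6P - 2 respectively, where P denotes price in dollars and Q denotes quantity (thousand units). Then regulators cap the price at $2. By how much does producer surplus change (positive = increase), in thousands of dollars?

Setting quantity demanded equal to quantity supplied, 42 - 5P = 6P - 2, gives P* = 4 and Q* = 22.
The ceiling of 2 is below the equilibrium price 4, so it binds.
At P = 2: Qd = 42 - 5·2 = 32 and Qs = 6·2 - 2 = 10.
Producer surplus without the control is ½ · (4 - 1/3) · 22 = 121/3.
With the ceiling, producers sell 10 units at 2, so PS = ½ · (2 - 1/3) · 10 = 25/3.
Change in producer surplus = 25/3 - 121/3 = -32.

-32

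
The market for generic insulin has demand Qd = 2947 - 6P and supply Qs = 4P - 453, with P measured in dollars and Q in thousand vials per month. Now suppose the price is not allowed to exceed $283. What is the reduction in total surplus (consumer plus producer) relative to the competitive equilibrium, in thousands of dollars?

Setting quantity demanded equal to quantity supplied, 2947 - 6P = 4P - 453, gives P* = 340 and Q* = 907.
The ceiling of 283 is below the equilibrium price 340, so it binds.
At P = 283: Qd = 2947 - 6·283 = 1249 and Qs = 4·283 - 453 = 679.
Quantity traded falls to 679. At Q = 679 the demand price is (2947 - 679)/6 = 378 and the supply price is (453 + 679)/4 = 283.
Deadweight loss = ½ · (378 - 283) · (907 - 679) = ½ · 95 · 228 = 10830.

10830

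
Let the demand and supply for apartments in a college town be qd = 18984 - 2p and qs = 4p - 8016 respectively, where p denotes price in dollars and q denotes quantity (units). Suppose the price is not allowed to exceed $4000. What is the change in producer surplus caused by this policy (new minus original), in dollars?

Setting quantity demanded equal to quantity supplied, 18984 - 2p = 4p - 8016, gives p* = 4500 and q* = 9984.
Since 4000 < 4500, the ceiling is binding.
At p = 4000: qd = 18984 - 2·4000 = 10984 and qs = 4·4000 - 8016 = 7984.
Producer surplus without the control is ½ · (4500 - 2004) · 9984 = 12460032.
With the ceiling, producers sell 7984 units at 4000, so PS = ½ · (4000 - 2004) · 7984 = 7968032.
Change in producer surplus = 7968032 - 12460032 = -4492000.

-4492000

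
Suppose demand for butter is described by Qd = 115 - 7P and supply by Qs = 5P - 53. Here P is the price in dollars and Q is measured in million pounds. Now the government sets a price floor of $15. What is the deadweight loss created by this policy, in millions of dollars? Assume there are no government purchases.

8.4

Without the control the market clears where 115 - 7P = 5P - 53, i.e. P* = 14 and Q* = 17.
The floor of 15 is above the equilibrium price 14, so it binds.
At P = 15: Qd = 115 - 7·15 = 10 and Qs = 5·15 - 53 = 22.
Quantity traded falls to 10. At Q = 10 the demand price is (115 - 10)/7 = 15 and the supply price is (53 + 10)/5 = 12.6.
Deadweight loss = ½ · (15 - 12.6) · (17 - 10) = ½ · 2.4 · 7 = 8.4.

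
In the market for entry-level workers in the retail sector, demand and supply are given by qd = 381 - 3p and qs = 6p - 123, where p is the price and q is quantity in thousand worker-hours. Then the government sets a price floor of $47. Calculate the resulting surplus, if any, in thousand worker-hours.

0

In a free market, 381 - 3p = 6p - 123 gives the equilibrium p* = 56, q* = 213.
The floor of 47 is below the equilibrium price 56, so it is not binding; the market clears at p* = 56, q* = 213.
Since the control does not bind, there is no surplus.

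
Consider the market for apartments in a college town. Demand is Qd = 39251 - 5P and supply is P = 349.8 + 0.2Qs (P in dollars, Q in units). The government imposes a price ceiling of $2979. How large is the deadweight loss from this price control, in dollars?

Rearranging supply gives Qs = 5P - 1749. Equilibrium: 39251 - 5P = 5P - 1749, so 41000 = 10P and P* = 4100, Q* = 18751.
Since 2979 < 4100, the ceiling is binding.
At P = 2979: Qd = 39251 - 5·2979 = 24356 and Qs = 5·2979 - 1749 = 13146.
Quantity traded falls to 13146. At Q = 13146 the demand price is (39251 - 13146)/5 = 5221 and the supply price is (1749 + 13146)/5 = 2979.
Deadweight loss = ½ · (5221 - 2979) · (18751 - 13146) = ½ · 2242 · 5605 = 6283205.

6283205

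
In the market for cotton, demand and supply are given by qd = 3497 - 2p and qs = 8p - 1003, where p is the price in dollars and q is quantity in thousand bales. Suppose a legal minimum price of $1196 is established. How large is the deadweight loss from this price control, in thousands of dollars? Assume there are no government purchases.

In a free market, 3497 - 2p = 8p - 1003 gives the equilibrium p* = 450, q* = 2597.
Since 1196 > 450, the floor is binding.
At p = 1196: qd = 3497 - 2·1196 = 1105 and qs = 8·1196 - 1003 = 8565.
Quantity traded falls to 1105. At q = 1105 the demand price is (3497 - 1105)/2 = 1196 and the supply price is (1003 + 1105)/8 = 263.5.
Deadweight loss = ½ · (1196 - 263.5) · (2597 - 1105) = ½ · 932.5 · 1492 = 695645.

695645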